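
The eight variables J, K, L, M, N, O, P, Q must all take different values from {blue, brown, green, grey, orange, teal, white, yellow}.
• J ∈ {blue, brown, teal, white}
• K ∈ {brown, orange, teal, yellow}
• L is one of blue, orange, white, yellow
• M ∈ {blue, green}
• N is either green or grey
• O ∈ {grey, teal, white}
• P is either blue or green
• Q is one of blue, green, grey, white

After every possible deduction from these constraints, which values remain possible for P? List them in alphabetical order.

The 2 variables M and P are confined to {blue, green}, which locks those values in; drop them from J, L, N, Q.
N's domain is down to {grey}, so N = grey. Remove grey from O, Q.
Q has just one choice, so Q = white. Remove white from J, L, O.
That leaves O = teal. Strike teal from J, K.
J has just one choice, so J = brown. Remove brown from K.
No further eliminations apply; P can still be any of blue, green.

blue, green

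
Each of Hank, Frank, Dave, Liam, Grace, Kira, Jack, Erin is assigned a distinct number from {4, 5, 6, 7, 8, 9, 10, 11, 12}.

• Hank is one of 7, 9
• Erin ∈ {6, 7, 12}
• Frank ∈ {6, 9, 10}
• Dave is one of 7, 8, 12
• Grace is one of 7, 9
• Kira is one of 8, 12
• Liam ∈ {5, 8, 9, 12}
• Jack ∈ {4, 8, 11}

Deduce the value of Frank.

The 2 variables Hank and Grace are confined to {7, 9}, which locks those values in; drop them from Frank, Dave, Liam, Erin.
Dave and Kira between them cover only {8, 12} — a naked pair. Remove those values from Liam, Jack, Erin.
That leaves Liam = 5.
Erin's domain is down to {6}, so Erin = 6. Strike 6 from Frank.
So Frank = 10.

10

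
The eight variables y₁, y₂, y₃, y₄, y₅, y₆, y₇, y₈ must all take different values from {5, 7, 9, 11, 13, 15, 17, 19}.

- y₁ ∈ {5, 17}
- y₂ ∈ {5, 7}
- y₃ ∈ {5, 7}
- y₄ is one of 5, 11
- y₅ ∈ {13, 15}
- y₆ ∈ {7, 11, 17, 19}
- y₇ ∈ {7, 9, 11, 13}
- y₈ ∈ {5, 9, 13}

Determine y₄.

Among the 8 variables, 15 fits only y₅ (and all 8 values in {5, 7, 9, 11, 13, 15, 17, 19} must be used), so y₅ = 15.
The 7 still-open variables together cover exactly {5, 7, 9, 11, 13, 17, 19} — 7 values for 7 variables — and 19 appears only in y₆'s list, so y₆ = 19.
Among the 6 still-open variables, 17 fits only y₁ (and all 6 values in {5, 7, 9, 11, 13, 17} must be used), so y₁ = 17.
y₂ and y₃ share exactly the 2 values {5, 7}; by pigeonhole those values go to them, so strike 5, 7 from y₄, y₇, y₈.
So y₄ = 11.

11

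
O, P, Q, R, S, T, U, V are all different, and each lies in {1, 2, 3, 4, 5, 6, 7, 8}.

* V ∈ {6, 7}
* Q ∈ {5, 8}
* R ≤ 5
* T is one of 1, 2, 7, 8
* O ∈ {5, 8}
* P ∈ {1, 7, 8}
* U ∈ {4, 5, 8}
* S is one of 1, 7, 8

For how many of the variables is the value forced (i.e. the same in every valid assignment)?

Among the 8 variables, 3 fits only R (and all 8 values in {1, 2, 3, 4, 5, 6, 7, 8} must be used), so R = 3.
The 7 still-open variables together cover exactly {1, 2, 4, 5, 6, 7, 8} — 7 values for 7 variables — and 2 appears only in T's list, so T = 2.
The 6 still-open variables together cover exactly {1, 4, 5, 6, 7, 8} — 6 values for 6 variables — and 4 appears only in U's list, so U = 4.
The 5 still-open variables together cover exactly {1, 5, 6, 7, 8} — 5 values for 5 variables — and 6 appears only in V's list, so V = 6.
The 2 variables O and Q are confined to {5, 8}, which locks those values in; drop them from P, S.
Determined: R=3, T=2, U=4, V=6. The other variables each still have more than one consistent value. That makes 4.

4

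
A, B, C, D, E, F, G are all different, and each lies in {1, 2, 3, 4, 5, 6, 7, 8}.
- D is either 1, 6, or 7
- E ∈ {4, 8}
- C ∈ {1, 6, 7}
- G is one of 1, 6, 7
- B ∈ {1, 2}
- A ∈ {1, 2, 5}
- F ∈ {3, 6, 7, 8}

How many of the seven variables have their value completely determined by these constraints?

2

C, D, G between them cover only {1, 6, 7} — a naked triple. Remove those values from A, B, F.
B has just one choice, so B = 2. Strike 2 from A.
A must be 5 (only option left).
Determined: A=5, B=2. The other variables each still have more than one consistent value. That makes 2.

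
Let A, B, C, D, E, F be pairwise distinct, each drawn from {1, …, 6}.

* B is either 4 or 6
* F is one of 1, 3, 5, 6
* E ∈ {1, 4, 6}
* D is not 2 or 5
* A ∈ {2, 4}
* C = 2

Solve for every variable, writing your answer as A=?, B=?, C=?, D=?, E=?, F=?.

A=4, B=6, C=2, D=3, E=1, F=5

C must be 2 (only option left). So A can't be 2.
A has just one choice, so A = 4. So B, D, E can't be 4.
B has just one choice, so B = 6. So D, E, F can't be 6.
That leaves E = 1. Strike 1 from D, F.
D has just one choice, so D = 3. So F can't be 3.
F has just one choice, so F = 5.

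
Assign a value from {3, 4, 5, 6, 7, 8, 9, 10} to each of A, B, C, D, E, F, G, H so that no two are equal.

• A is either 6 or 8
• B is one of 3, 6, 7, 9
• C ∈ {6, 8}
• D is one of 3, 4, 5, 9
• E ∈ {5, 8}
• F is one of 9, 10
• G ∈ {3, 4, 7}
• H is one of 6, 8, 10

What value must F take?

A and C between them cover only {6, 8} — a naked pair. Remove those values from B, E, H.
That leaves E = 5. Eliminate 5 elsewhere: D.
H must be 10 (only option left). Eliminate 10 elsewhere: F.
So F = 9.

9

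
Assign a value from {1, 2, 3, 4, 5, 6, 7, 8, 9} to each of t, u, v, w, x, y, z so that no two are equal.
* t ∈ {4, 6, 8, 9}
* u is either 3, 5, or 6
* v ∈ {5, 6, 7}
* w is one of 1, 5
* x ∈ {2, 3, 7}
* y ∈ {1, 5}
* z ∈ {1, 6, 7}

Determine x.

w and y between them cover only {1, 5} — a naked pair. Remove those values from u, v, z.
The 2 variables v and z are confined to {6, 7}, which locks those values in; drop them from t, u, x.
That leaves u = 3. Strike 3 from x.
So x = 2.

2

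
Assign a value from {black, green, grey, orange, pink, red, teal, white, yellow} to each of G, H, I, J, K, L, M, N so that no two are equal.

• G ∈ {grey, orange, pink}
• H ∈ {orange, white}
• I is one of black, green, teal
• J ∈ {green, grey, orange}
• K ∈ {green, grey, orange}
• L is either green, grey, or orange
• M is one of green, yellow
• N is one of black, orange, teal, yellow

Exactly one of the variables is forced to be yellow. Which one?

M

The 8 variables draw from only 8 values {black, green, grey, orange, pink, teal, white, yellow}, so each is used; only G can be pink, hence G = pink.
The 7 still-open variables together cover exactly {black, green, grey, orange, teal, white, yellow} — 7 values for 7 variables — and white appears only in H's list, so H = white.
J, K, L between them cover only {green, grey, orange} — a naked triple. Remove those values from I, M, N.
So yellow goes to M.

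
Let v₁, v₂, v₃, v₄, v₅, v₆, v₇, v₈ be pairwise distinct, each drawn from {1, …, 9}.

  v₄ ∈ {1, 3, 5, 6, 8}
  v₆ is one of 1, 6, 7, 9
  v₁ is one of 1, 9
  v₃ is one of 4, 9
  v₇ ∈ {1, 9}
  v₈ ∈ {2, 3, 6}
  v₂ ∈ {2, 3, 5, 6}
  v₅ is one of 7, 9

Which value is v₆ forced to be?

6

The 2 variables v₁ and v₇ are confined to {1, 9}, which locks those values in; drop them from v₃, v₄, v₅, v₆.
v₃ has just one choice, so v₃ = 4.
v₅'s domain is down to {7}, so v₅ = 7. Remove 7 from v₆.
So v₆ = 6.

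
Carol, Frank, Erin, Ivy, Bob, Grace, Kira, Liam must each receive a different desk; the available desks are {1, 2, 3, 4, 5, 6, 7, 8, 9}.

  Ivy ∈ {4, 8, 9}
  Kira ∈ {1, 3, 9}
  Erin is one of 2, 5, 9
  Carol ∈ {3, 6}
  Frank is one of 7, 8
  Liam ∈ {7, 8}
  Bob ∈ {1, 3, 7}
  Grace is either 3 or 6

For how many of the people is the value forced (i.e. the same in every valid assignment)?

Carol and Grace share exactly the 2 values {3, 6}; by pigeonhole those values go to them, so strike 3, 6 from Bob, Kira.
Frank and Liam between them cover only {7, 8} — a naked pair. Remove those values from Ivy, Bob.
Bob has just one choice, so Bob = 1. Remove 1 from Kira.
Kira must be 9 (only option left). So Erin, Ivy can't be 9.
Ivy has just one choice, so Ivy = 4.
Determined: Ivy=4, Bob=1, Kira=9. The other people each still have more than one consistent value. That makes 3.

3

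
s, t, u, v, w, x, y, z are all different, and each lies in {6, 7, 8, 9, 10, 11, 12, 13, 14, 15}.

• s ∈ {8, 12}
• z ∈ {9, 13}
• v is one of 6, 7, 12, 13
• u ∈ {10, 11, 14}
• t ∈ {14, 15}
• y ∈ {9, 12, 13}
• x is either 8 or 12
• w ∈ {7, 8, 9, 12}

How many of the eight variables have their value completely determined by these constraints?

s and x between them cover only {8, 12} — a naked pair. Remove those values from v, w, y.
The 2 variables y and z are confined to {9, 13}, which locks those values in; drop them from v, w.
w has just one choice, so w = 7. Remove 7 from v.
That leaves v = 6.
Determined: v=6, w=7. The other variables each still have more than one consistent value. That makes 2.

2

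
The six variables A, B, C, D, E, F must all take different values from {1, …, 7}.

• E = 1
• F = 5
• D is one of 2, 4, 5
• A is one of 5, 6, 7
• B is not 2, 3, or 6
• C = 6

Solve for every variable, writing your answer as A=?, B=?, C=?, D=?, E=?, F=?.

A=7, B=4, C=6, D=2, E=1, F=5

C has just one choice, so C = 6. Strike 6 from A.
E has just one choice, so E = 1. So B can't be 1.
F must be 5 (only option left). Eliminate 5 elsewhere: A, B, D.
A has just one choice, so A = 7. Eliminate 7 elsewhere: B.
B's domain is down to {4}, so B = 4. Strike 4 from D.
D has just one choice, so D = 2.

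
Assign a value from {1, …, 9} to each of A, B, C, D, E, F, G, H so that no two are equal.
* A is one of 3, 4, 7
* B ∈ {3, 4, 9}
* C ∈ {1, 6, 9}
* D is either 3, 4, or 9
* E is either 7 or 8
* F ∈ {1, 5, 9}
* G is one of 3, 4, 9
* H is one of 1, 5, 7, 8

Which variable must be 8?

E

The 8 variables together cover exactly {1, 3, 4, 5, 6, 7, 8, 9} — 8 values for 8 variables — and 6 appears only in C's list, so C = 6.
The 3 variables B, D, G are confined to {3, 4, 9}, which locks those values in; drop them from A, F.
A's domain is down to {7}, so A = 7. Eliminate 7 elsewhere: E, H.
So 8 goes to E.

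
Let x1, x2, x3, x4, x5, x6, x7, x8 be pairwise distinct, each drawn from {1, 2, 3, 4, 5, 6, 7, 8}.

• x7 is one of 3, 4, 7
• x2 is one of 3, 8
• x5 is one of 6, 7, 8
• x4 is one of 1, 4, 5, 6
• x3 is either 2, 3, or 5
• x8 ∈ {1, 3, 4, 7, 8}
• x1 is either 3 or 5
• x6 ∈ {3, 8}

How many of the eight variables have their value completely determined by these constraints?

2

The 8 variables draw from only 8 values {1, 2, 3, 4, 5, 6, 7, 8}, so each is used; only x3 can be 2, hence x3 = 2.
x2 and x6 between them cover only {3, 8} — a naked pair. Remove those values from x1, x5, x7, x8.
x1's domain is down to {5}, so x1 = 5. So x4 can't be 5.
Determined: x1=5, x3=2. The other variables each still have more than one consistent value. That makes 2.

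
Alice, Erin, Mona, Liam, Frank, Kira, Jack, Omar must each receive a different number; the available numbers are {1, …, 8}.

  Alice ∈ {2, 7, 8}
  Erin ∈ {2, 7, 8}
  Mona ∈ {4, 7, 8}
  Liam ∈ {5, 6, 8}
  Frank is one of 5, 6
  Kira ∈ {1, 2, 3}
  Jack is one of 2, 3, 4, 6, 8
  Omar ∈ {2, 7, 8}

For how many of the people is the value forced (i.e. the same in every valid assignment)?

3

The 8 variables draw from only 8 values {1, 2, 3, 4, 5, 6, 7, 8}, so each is used; only Kira can be 1, hence Kira = 1.
Among the 7 still-open variables, 3 fits only Jack (and all 7 values in {2, 3, 4, 5, 6, 7, 8} must be used), so Jack = 3.
Among the 6 still-open variables, 4 fits only Mona (and all 6 values in {2, 4, 5, 6, 7, 8} must be used), so Mona = 4.
The 3 variables Alice, Erin, Omar are confined to {2, 7, 8}, which locks those values in; drop them from Liam.
Determined: Mona=4, Kira=1, Jack=3. The other people each still have more than one consistent value. That makes 3.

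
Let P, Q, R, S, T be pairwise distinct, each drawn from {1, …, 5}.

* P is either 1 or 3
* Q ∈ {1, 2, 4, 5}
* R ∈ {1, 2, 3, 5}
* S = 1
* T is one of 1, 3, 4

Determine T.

S has just one choice, so S = 1. So P, Q, R, T can't be 1.
P has just one choice, so P = 3. Strike 3 from R, T.
So T = 4.

4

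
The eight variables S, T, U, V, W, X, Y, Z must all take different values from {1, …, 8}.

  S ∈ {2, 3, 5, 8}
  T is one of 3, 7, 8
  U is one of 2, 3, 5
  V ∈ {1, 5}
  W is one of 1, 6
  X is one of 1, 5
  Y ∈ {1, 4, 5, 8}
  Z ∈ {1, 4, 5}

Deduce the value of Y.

8

Among the 8 variables, 6 fits only W (and all 8 values in {1, 2, 3, 4, 5, 6, 7, 8} must be used), so W = 6.
The 7 still-open variables draw from only 7 values {1, 2, 3, 4, 5, 7, 8}, so each is used; only T can be 7, hence T = 7.
The 2 variables V and X are confined to {1, 5}, which locks those values in; drop them from S, U, Y, Z.
Z's domain is down to {4}, so Z = 4. So Y can't be 4.
So Y = 8.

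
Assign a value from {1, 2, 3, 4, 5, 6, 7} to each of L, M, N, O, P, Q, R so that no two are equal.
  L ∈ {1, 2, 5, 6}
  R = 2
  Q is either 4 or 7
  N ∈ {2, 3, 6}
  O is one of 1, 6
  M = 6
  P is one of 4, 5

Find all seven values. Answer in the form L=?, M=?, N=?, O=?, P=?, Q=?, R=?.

L=5, M=6, N=3, O=1, P=4, Q=7, R=2

M must be 6 (only option left). Strike 6 from L, N, O.
O must be 1 (only option left). So L can't be 1.
That leaves R = 2. Eliminate 2 elsewhere: L, N.
L's domain is down to {5}, so L = 5. Eliminate 5 elsewhere: P.
N must be 3 (only option left).
P has just one choice, so P = 4. Remove 4 from Q.
Q has just one choice, so Q = 7.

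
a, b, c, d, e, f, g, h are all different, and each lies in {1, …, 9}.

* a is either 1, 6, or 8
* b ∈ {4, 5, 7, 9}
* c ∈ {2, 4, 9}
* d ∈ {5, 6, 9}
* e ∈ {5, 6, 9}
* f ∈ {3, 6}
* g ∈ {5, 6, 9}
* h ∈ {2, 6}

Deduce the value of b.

7

d, e, g share exactly the 3 values {5, 6, 9}; by pigeonhole those values go to them, so strike 5, 6, 9 from a, b, c, f, h.
That leaves f = 3.
That leaves h = 2. Strike 2 from c.
c must be 4 (only option left). So b can't be 4.
So b = 7.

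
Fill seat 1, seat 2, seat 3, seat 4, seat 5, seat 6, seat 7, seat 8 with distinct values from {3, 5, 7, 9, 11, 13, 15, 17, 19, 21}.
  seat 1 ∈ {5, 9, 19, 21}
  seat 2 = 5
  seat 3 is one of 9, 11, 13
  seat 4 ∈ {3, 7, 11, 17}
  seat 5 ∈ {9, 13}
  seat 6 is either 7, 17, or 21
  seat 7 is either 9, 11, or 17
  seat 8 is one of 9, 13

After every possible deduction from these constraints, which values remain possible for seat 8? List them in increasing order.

9, 13

seat 2 has just one choice, so seat 2 = 5. Eliminate 5 elsewhere: seat 1.
seat 5 and seat 8 share exactly the 2 values {9, 13}; by pigeonhole those values go to them, so strike 9, 13 from seat 1, seat 3, seat 7.
seat 3 has just one choice, so seat 3 = 11. Strike 11 from seat 4, seat 7.
That leaves seat 7 = 17. Remove 17 from seat 4, seat 6.
No further eliminations apply; seat 8 can still be any of 9, 13.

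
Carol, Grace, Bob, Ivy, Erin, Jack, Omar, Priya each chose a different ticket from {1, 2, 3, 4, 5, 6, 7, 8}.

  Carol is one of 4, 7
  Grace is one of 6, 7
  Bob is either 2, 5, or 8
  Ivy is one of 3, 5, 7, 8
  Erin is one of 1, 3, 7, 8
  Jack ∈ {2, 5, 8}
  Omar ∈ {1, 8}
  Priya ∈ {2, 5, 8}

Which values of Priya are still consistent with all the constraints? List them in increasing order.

2, 5, 8

The 8 variables together cover exactly {1, 2, 3, 4, 5, 6, 7, 8} — 8 values for 8 variables — and 4 appears only in Carol's list, so Carol = 4.
Among the 7 still-open variables, 6 fits only Grace (and all 7 values in {1, 2, 3, 5, 6, 7, 8} must be used), so Grace = 6.
The 3 variables Bob, Jack, Priya are confined to {2, 5, 8}, which locks those values in; drop them from Ivy, Erin, Omar.
That leaves Omar = 1. So Erin can't be 1.
No further eliminations apply; Priya can still be any of 2, 5, 8.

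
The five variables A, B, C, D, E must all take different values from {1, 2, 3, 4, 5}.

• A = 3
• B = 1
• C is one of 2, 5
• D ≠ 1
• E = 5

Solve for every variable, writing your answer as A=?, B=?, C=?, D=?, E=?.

A=3, B=1, C=2, D=4, E=5

A must be 3 (only option left). So D can't be 3.
B must be 1 (only option left).
That leaves E = 5. So C, D can't be 5.
C has just one choice, so C = 2. So D can't be 2.
D must be 4 (only option left).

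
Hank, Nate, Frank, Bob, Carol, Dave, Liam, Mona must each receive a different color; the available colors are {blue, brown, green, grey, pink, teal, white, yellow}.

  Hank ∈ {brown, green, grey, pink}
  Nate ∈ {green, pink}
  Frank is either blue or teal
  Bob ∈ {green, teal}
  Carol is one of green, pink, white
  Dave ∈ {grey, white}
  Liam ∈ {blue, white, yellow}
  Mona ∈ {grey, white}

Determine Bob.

The 8 variables together cover exactly {blue, brown, green, grey, pink, teal, white, yellow} — 8 values for 8 variables — and brown appears only in Hank's list, so Hank = brown.
The 7 still-open variables together cover exactly {blue, green, grey, pink, teal, white, yellow} — 7 values for 7 variables — and yellow appears only in Liam's list, so Liam = yellow.
Among the 6 still-open variables, blue fits only Frank (and all 6 values in {blue, green, grey, pink, teal, white} must be used), so Frank = blue.
Among the 5 still-open variables, teal fits only Bob (and all 5 values in {green, grey, pink, teal, white} must be used), so Bob = teal.

teal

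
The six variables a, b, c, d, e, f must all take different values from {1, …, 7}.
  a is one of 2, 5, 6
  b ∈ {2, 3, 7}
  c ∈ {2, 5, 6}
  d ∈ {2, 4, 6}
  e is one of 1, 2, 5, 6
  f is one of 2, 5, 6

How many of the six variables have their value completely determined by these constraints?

2

The 3 variables a, c, f are confined to {2, 5, 6}, which locks those values in; drop them from b, d, e.
d's domain is down to {4}, so d = 4.
e must be 1 (only option left).
Determined: d=4, e=1. The other variables each still have more than one consistent value. That makes 2.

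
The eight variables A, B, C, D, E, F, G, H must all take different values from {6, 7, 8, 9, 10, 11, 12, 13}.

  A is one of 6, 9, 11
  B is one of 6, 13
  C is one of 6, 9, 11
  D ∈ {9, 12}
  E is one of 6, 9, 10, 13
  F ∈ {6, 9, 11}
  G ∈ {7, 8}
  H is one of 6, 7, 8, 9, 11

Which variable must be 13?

Among the 8 variables, 10 fits only E (and all 8 values in {6, 7, 8, 9, 10, 11, 12, 13} must be used), so E = 10.
The 7 still-open variables together cover exactly {6, 7, 8, 9, 11, 12, 13} — 7 values for 7 variables — and 12 appears only in D's list, so D = 12.
Among the 6 still-open variables, 13 fits only B (and all 6 values in {6, 7, 8, 9, 11, 13} must be used), so B = 13.

B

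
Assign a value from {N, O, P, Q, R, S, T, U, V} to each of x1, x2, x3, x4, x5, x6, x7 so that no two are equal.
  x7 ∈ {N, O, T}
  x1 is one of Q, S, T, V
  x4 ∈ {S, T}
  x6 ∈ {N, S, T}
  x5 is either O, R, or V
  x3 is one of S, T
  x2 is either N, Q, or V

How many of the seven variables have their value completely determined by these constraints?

The 7 variables together cover exactly {N, O, Q, R, S, T, V} — 7 values for 7 variables — and R appears only in x5's list, so x5 = R.
The 6 still-open variables draw from only 6 values {N, O, Q, S, T, V}, so each is used; only x7 can be O, hence x7 = O.
x3 and x4 share exactly the 2 values {S, T}; by pigeonhole those values go to them, so strike S, T from x1, x6.
x6 has just one choice, so x6 = N. Strike N from x2.
Determined: x5=R, x6=N, x7=O. The other variables each still have more than one consistent value. That makes 3.

3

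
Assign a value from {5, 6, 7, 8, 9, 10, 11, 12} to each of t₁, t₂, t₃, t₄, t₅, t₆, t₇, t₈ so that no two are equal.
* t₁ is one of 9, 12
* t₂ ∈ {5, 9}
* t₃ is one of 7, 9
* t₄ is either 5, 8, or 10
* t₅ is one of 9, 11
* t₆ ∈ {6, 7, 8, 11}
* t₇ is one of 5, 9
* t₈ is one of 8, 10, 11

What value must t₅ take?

11

Among the 8 variables, 6 fits only t₆ (and all 8 values in {5, 6, 7, 8, 9, 10, 11, 12} must be used), so t₆ = 6.
Among the 7 still-open variables, 7 fits only t₃ (and all 7 values in {5, 7, 8, 9, 10, 11, 12} must be used), so t₃ = 7.
The 6 still-open variables together cover exactly {5, 8, 9, 10, 11, 12} — 6 values for 6 variables — and 12 appears only in t₁'s list, so t₁ = 12.
t₂ and t₇ between them cover only {5, 9} — a naked pair. Remove those values from t₄, t₅.
So t₅ = 11.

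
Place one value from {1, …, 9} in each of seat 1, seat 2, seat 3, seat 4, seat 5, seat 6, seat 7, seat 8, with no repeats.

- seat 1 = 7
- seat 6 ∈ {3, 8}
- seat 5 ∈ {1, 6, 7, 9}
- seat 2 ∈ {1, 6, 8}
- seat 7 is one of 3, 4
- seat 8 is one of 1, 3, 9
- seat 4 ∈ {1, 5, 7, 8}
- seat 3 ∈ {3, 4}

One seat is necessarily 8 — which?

seat 1 must be 7 (only option left). Remove 7 from seat 4, seat 5.
The 7 still-open variables draw from only 7 values {1, 3, 4, 5, 6, 8, 9}, so each is used; only seat 4 can be 5, hence seat 4 = 5.
seat 3 and seat 7 between them cover only {3, 4} — a naked pair. Remove those values from seat 6, seat 8.
So 8 goes to seat 6.

seat 6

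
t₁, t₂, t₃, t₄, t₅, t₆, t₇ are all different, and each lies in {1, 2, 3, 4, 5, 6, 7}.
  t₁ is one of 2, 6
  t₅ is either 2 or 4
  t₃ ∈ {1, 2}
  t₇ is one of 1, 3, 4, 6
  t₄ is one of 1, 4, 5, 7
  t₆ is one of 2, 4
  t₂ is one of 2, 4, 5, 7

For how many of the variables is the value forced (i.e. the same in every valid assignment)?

Among the 7 variables, 3 fits only t₇ (and all 7 values in {1, 2, 3, 4, 5, 6, 7} must be used), so t₇ = 3.
The 6 still-open variables draw from only 6 values {1, 2, 4, 5, 6, 7}, so each is used; only t₁ can be 6, hence t₁ = 6.
t₅ and t₆ share exactly the 2 values {2, 4}; by pigeonhole those values go to them, so strike 2, 4 from t₂, t₃, t₄.
That leaves t₃ = 1. Strike 1 from t₄.
Determined: t₁=6, t₃=1, t₇=3. The other variables each still have more than one consistent value. That makes 3.

3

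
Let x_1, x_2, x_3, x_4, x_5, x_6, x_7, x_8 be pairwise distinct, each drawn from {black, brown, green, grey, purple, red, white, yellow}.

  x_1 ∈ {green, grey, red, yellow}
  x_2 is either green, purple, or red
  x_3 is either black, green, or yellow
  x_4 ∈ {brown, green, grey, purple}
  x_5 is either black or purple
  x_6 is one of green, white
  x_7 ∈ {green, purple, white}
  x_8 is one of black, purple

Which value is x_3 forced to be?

yellow

Among the 8 variables, brown fits only x_4 (and all 8 values in {black, brown, green, grey, purple, red, white, yellow} must be used), so x_4 = brown.
The 7 still-open variables together cover exactly {black, green, grey, purple, red, white, yellow} — 7 values for 7 variables — and grey appears only in x_1's list, so x_1 = grey.
The 6 still-open variables together cover exactly {black, green, purple, red, white, yellow} — 6 values for 6 variables — and red appears only in x_2's list, so x_2 = red.
Among the 5 still-open variables, yellow fits only x_3 (and all 5 values in {black, green, purple, white, yellow} must be used), so x_3 = yellow.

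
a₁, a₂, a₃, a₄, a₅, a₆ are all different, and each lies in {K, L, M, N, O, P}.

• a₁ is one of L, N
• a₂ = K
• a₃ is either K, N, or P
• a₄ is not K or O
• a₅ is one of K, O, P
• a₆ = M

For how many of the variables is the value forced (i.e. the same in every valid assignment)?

a₂ has just one choice, so a₂ = K. So a₃, a₅ can't be K.
a₆ must be M (only option left). So a₄ can't be M.
Among the 4 still-open variables, O fits only a₅ (and all 4 values in {L, N, O, P} must be used), so a₅ = O.
Determined: a₂=K, a₅=O, a₆=M. The other variables each still have more than one consistent value. That makes 3.

3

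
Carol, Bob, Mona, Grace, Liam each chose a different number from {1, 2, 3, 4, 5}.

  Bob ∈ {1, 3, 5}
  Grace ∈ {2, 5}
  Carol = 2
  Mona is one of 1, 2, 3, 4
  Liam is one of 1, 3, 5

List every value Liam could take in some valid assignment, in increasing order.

1, 3

Carol must be 2 (only option left). Strike 2 from Mona, Grace.
Grace has just one choice, so Grace = 5. Eliminate 5 elsewhere: Bob, Liam.
The 3 still-open variables draw from only 3 values {1, 3, 4}, so each is used; only Mona can be 4, hence Mona = 4.
No further eliminations apply; Liam can still be any of 1, 3.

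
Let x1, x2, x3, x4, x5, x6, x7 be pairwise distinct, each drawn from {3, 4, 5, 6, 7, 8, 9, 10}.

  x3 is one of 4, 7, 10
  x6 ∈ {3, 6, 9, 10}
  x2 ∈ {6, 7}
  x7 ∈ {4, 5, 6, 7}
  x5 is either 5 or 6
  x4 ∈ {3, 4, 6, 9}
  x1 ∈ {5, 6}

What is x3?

x1 and x5 share exactly the 2 values {5, 6}; by pigeonhole those values go to them, so strike 5, 6 from x2, x4, x6, x7.
x2 has just one choice, so x2 = 7. Strike 7 from x3, x7.
That leaves x7 = 4. Strike 4 from x3, x4.
So x3 = 10.

10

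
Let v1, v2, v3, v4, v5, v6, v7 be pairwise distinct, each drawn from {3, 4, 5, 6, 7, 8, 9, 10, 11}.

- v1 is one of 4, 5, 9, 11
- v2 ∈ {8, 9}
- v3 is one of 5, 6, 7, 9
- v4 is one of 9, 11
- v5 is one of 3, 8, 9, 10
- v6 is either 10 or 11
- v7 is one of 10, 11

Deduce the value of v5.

3

The 2 variables v6 and v7 are confined to {10, 11}, which locks those values in; drop them from v1, v4, v5.
That leaves v4 = 9. Strike 9 from v1, v2, v3, v5.
v2 has just one choice, so v2 = 8. Eliminate 8 elsewhere: v5.
So v5 = 3.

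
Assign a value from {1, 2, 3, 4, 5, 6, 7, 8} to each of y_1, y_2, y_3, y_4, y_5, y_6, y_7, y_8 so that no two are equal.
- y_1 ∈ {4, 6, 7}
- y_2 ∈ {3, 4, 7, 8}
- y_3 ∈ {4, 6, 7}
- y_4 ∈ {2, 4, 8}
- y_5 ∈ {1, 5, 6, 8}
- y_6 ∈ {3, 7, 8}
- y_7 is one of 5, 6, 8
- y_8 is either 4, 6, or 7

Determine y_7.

5

The 8 variables together cover exactly {1, 2, 3, 4, 5, 6, 7, 8} — 8 values for 8 variables — and 1 appears only in y_5's list, so y_5 = 1.
The 7 still-open variables together cover exactly {2, 3, 4, 5, 6, 7, 8} — 7 values for 7 variables — and 2 appears only in y_4's list, so y_4 = 2.
Among the 6 still-open variables, 5 fits only y_7 (and all 6 values in {3, 4, 5, 6, 7, 8} must be used), so y_7 = 5.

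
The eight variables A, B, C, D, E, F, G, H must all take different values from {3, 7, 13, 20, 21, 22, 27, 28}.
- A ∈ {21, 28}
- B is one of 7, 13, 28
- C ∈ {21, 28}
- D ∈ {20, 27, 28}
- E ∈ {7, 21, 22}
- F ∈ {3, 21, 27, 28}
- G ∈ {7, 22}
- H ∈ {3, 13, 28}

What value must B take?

The 8 variables together cover exactly {3, 7, 13, 20, 21, 22, 27, 28} — 8 values for 8 variables — and 20 appears only in D's list, so D = 20.
The 7 still-open variables together cover exactly {3, 7, 13, 21, 22, 27, 28} — 7 values for 7 variables — and 27 appears only in F's list, so F = 27.
Among the 6 still-open variables, 3 fits only H (and all 6 values in {3, 7, 13, 21, 22, 28} must be used), so H = 3.
The 5 still-open variables draw from only 5 values {7, 13, 21, 22, 28}, so each is used; only B can be 13, hence B = 13.

13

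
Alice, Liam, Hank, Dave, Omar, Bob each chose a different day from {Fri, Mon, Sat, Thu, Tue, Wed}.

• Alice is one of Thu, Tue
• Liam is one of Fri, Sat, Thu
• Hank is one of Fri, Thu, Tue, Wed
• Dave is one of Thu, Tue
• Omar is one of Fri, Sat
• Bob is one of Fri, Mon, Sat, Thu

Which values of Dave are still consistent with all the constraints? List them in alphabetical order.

Thu, Tue

The 6 variables draw from only 6 values {Fri, Mon, Sat, Thu, Tue, Wed}, so each is used; only Bob can be Mon, hence Bob = Mon.
Among the 5 still-open variables, Wed fits only Hank (and all 5 values in {Fri, Sat, Thu, Tue, Wed} must be used), so Hank = Wed.
Alice and Dave between them cover only {Thu, Tue} — a naked pair. Remove those values from Liam.
No further eliminations apply; Dave can still be any of Thu, Tue.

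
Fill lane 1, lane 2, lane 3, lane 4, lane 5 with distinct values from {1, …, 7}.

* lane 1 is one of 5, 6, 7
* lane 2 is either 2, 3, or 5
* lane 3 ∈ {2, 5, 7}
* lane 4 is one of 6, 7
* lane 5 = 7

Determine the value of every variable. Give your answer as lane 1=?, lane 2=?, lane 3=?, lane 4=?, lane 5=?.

lane 5 has just one choice, so lane 5 = 7. So lane 1, lane 3, lane 4 can't be 7.
lane 4 must be 6 (only option left). So lane 1 can't be 6.
lane 1 has just one choice, so lane 1 = 5. Eliminate 5 elsewhere: lane 2, lane 3.
lane 3 has just one choice, so lane 3 = 2. Remove 2 from lane 2.
That leaves lane 2 = 3.

lane 1=5, lane 2=3, lane 3=2, lane 4=6, lane 5=7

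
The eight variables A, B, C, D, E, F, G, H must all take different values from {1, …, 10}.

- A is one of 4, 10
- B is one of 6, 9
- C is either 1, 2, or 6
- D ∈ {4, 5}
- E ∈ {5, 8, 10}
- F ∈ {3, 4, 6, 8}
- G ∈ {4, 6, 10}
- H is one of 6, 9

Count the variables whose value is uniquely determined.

3

The 2 variables B and H are confined to {6, 9}, which locks those values in; drop them from C, F, G.
A and G share exactly the 2 values {4, 10}; by pigeonhole those values go to them, so strike 4, 10 from D, E, F.
That leaves D = 5. So E can't be 5.
E must be 8 (only option left). Strike 8 from F.
F's domain is down to {3}, so F = 3.
Determined: D=5, E=8, F=3. The other variables each still have more than one consistent value. That makes 3.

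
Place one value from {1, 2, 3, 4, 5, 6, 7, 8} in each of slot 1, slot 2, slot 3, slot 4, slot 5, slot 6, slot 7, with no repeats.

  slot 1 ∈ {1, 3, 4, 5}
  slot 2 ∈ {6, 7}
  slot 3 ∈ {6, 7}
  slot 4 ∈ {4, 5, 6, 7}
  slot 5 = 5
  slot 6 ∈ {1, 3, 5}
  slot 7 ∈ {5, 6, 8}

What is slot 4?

slot 5's domain is down to {5}, so slot 5 = 5. Eliminate 5 elsewhere: slot 1, slot 4, slot 6, slot 7.
The 6 still-open variables together cover exactly {1, 3, 4, 6, 7, 8} — 6 values for 6 variables — and 8 appears only in slot 7's list, so slot 7 = 8.
slot 2 and slot 3 share exactly the 2 values {6, 7}; by pigeonhole those values go to them, so strike 6, 7 from slot 4.
So slot 4 = 4.

4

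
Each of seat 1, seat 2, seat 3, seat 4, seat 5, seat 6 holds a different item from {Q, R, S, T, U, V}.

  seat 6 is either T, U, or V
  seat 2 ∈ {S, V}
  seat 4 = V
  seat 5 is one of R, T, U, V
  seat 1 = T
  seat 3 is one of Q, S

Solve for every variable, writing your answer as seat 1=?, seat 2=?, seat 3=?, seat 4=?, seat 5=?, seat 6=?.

seat 1 has just one choice, so seat 1 = T. So seat 5, seat 6 can't be T.
seat 4's domain is down to {V}, so seat 4 = V. Remove V from seat 2, seat 5, seat 6.
That leaves seat 6 = U. So seat 5 can't be U.
seat 2 must be S (only option left). Strike S from seat 3.
That leaves seat 3 = Q.
seat 5's domain is down to {R}, so seat 5 = R.

seat 1=T, seat 2=S, seat 3=Q, seat 4=V, seat 5=R, seat 6=U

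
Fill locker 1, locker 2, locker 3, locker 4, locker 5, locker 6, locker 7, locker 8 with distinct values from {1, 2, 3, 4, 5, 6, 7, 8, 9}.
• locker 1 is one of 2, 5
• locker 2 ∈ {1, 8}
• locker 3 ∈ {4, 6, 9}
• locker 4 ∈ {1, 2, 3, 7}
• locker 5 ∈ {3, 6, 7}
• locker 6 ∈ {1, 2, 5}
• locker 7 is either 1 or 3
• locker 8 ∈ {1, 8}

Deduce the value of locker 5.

6

The 2 variables locker 2 and locker 8 are confined to {1, 8}, which locks those values in; drop them from locker 4, locker 6, locker 7.
locker 7 has just one choice, so locker 7 = 3. Strike 3 from locker 4, locker 5.
locker 1 and locker 6 share exactly the 2 values {2, 5}; by pigeonhole those values go to them, so strike 2, 5 from locker 4.
locker 4 has just one choice, so locker 4 = 7. Eliminate 7 elsewhere: locker 5.
So locker 5 = 6.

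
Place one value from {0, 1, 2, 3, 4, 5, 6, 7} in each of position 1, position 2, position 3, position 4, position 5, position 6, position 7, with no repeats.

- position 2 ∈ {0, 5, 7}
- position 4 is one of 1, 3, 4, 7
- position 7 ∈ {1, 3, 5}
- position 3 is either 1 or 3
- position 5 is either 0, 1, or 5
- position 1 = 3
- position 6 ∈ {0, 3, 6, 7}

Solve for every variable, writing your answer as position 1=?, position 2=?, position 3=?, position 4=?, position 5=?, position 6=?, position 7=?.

position 1=3, position 2=7, position 3=1, position 4=4, position 5=0, position 6=6, position 7=5

position 1's domain is down to {3}, so position 1 = 3. Remove 3 from position 3, position 4, position 6, position 7.
That leaves position 3 = 1. Strike 1 from position 4, position 5, position 7.
position 7's domain is down to {5}, so position 7 = 5. So position 2, position 5 can't be 5.
position 5 has just one choice, so position 5 = 0. So position 2, position 6 can't be 0.
position 2's domain is down to {7}, so position 2 = 7. Remove 7 from position 4, position 6.
position 4's domain is down to {4}, so position 4 = 4.
position 6 must be 6 (only option left).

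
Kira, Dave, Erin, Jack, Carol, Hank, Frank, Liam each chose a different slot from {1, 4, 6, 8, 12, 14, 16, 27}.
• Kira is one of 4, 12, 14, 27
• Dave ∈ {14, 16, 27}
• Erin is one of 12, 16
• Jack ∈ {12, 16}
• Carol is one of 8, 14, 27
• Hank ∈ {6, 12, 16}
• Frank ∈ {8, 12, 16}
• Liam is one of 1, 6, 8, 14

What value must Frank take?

8

Among the 8 variables, 1 fits only Liam (and all 8 values in {1, 4, 6, 8, 12, 14, 16, 27} must be used), so Liam = 1.
The 7 still-open variables together cover exactly {4, 6, 8, 12, 14, 16, 27} — 7 values for 7 variables — and 4 appears only in Kira's list, so Kira = 4.
The 6 still-open variables draw from only 6 values {6, 8, 12, 14, 16, 27}, so each is used; only Hank can be 6, hence Hank = 6.
The 2 variables Erin and Jack are confined to {12, 16}, which locks those values in; drop them from Dave, Frank.
So Frank = 8.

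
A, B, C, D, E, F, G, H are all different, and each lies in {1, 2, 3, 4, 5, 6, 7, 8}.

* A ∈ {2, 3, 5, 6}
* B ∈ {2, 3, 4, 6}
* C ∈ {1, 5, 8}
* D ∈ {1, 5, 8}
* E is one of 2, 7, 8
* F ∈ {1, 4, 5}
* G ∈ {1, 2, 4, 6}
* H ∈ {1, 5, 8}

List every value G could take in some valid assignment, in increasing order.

Among the 8 variables, 7 fits only E (and all 8 values in {1, 2, 3, 4, 5, 6, 7, 8} must be used), so E = 7.
C, D, H share exactly the 3 values {1, 5, 8}; by pigeonhole those values go to them, so strike 1, 5, 8 from A, F, G.
F must be 4 (only option left). Remove 4 from B, G.
No further eliminations apply; G can still be any of 2, 6.

2, 6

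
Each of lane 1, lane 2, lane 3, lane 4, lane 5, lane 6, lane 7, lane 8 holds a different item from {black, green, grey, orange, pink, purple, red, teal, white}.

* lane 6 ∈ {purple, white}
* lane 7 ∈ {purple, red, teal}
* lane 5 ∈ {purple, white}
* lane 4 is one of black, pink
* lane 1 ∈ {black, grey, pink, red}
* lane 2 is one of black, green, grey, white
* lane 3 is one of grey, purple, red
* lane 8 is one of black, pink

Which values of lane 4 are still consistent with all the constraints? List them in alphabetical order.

black, pink

The 8 variables together cover exactly {black, green, grey, pink, purple, red, teal, white} — 8 values for 8 variables — and green appears only in lane 2's list, so lane 2 = green.
The 7 still-open variables together cover exactly {black, grey, pink, purple, red, teal, white} — 7 values for 7 variables — and teal appears only in lane 7's list, so lane 7 = teal.
lane 4 and lane 8 between them cover only {black, pink} — a naked pair. Remove those values from lane 1.
The 2 variables lane 5 and lane 6 are confined to {purple, white}, which locks those values in; drop them from lane 3.
No further eliminations apply; lane 4 can still be any of black, pink.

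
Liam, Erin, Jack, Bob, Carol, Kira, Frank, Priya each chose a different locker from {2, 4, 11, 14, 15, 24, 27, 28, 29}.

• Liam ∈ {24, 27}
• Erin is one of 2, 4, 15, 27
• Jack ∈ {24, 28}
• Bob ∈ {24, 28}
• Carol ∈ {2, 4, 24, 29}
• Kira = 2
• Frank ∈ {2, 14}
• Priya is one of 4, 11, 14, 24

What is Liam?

Kira's domain is down to {2}, so Kira = 2. Eliminate 2 elsewhere: Erin, Carol, Frank.
Frank must be 14 (only option left). Remove 14 from Priya.
Jack and Bob share exactly the 2 values {24, 28}; by pigeonhole those values go to them, so strike 24, 28 from Liam, Carol, Priya.
So Liam = 27.

27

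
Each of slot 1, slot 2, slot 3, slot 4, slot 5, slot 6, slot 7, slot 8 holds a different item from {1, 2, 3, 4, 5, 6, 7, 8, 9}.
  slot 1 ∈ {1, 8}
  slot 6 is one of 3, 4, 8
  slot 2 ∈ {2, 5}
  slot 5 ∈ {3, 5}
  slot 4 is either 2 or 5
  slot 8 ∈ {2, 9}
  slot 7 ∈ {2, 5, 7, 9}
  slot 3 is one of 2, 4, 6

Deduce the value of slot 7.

7

slot 2 and slot 4 share exactly the 2 values {2, 5}; by pigeonhole those values go to them, so strike 2, 5 from slot 3, slot 5, slot 7, slot 8.
That leaves slot 5 = 3. Eliminate 3 elsewhere: slot 6.
slot 8 must be 9 (only option left). Strike 9 from slot 7.
So slot 7 = 7.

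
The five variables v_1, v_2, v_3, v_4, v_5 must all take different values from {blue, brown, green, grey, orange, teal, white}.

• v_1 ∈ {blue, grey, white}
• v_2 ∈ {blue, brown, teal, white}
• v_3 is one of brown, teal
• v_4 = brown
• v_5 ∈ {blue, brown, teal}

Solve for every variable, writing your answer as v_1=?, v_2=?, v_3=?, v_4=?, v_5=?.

v_4 has just one choice, so v_4 = brown. Remove brown from v_2, v_3, v_5.
v_3 has just one choice, so v_3 = teal. Strike teal from v_2, v_5.
v_5 has just one choice, so v_5 = blue. Remove blue from v_1, v_2.
v_2 must be white (only option left). So v_1 can't be white.
v_1 must be grey (only option left).

v_1=grey, v_2=white, v_3=teal, v_4=brown, v_5=blue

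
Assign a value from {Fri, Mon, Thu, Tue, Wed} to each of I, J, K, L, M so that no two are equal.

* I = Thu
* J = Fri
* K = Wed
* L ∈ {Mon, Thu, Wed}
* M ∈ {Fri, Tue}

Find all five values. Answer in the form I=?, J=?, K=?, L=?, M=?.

I=Thu, J=Fri, K=Wed, L=Mon, M=Tue

I has just one choice, so I = Thu. Eliminate Thu elsewhere: L.
J's domain is down to {Fri}, so J = Fri. So M can't be Fri.
K must be Wed (only option left). Remove Wed from L.
That leaves L = Mon.
That leaves M = Tue.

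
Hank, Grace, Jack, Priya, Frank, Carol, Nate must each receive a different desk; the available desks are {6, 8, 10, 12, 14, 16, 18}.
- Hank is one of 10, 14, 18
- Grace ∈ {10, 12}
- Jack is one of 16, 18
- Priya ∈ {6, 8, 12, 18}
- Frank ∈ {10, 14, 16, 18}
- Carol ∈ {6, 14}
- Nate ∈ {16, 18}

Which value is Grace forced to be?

The 7 variables draw from only 7 values {6, 8, 10, 12, 14, 16, 18}, so each is used; only Priya can be 8, hence Priya = 8.
The 6 still-open variables together cover exactly {6, 10, 12, 14, 16, 18} — 6 values for 6 variables — and 6 appears only in Carol's list, so Carol = 6.
The 5 still-open variables draw from only 5 values {10, 12, 14, 16, 18}, so each is used; only Grace can be 12, hence Grace = 12.

12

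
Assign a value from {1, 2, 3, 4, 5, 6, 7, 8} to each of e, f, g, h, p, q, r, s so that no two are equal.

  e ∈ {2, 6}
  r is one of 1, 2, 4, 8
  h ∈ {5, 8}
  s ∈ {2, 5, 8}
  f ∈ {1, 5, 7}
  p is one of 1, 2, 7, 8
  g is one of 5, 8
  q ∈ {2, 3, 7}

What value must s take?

2

The 8 variables draw from only 8 values {1, 2, 3, 4, 5, 6, 7, 8}, so each is used; only q can be 3, hence q = 3.
The 7 still-open variables together cover exactly {1, 2, 4, 5, 6, 7, 8} — 7 values for 7 variables — and 4 appears only in r's list, so r = 4.
The 6 still-open variables together cover exactly {1, 2, 5, 6, 7, 8} — 6 values for 6 variables — and 6 appears only in e's list, so e = 6.
The 2 variables g and h are confined to {5, 8}, which locks those values in; drop them from f, p, s.
So s = 2.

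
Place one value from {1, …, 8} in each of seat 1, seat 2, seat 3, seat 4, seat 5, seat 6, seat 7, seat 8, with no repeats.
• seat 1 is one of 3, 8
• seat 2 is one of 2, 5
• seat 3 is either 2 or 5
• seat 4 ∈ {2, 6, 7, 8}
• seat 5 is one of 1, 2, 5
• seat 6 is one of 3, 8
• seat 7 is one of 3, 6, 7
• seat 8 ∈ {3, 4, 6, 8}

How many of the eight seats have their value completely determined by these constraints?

2

The 8 variables together cover exactly {1, 2, 3, 4, 5, 6, 7, 8} — 8 values for 8 variables — and 1 appears only in seat 5's list, so seat 5 = 1.
The 7 still-open variables draw from only 7 values {2, 3, 4, 5, 6, 7, 8}, so each is used; only seat 8 can be 4, hence seat 8 = 4.
The 2 variables seat 1 and seat 6 are confined to {3, 8}, which locks those values in; drop them from seat 4, seat 7.
seat 2 and seat 3 between them cover only {2, 5} — a naked pair. Remove those values from seat 4.
Determined: seat 5=1, seat 8=4. The other seats each still have more than one consistent value. That makes 2.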